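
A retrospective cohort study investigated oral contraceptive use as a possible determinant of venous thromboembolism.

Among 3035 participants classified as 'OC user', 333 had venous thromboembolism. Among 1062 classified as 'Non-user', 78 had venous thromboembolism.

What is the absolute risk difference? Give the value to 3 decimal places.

0.036

From the description: a = 333, b = 2702, c = 78, d = 984.
Risk in exposed = 333/3035 = 0.109720; risk in unexposed = 78/1062 = 0.073446.
Risk difference = 0.109720 − 0.073446 = 0.036274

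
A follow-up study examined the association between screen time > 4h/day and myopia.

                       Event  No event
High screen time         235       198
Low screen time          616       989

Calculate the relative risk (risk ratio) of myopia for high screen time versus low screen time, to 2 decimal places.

Cells: a = 235, b = 198, c = 616, d = 989.
Risk in exposed = 235/433 = 0.54273; risk in unexposed = 616/1605 = 0.38380.
RR = 0.54273 / 0.38380 = 1.41408
The risk among the exposed is 1.41 times that among the unexposed.

1.41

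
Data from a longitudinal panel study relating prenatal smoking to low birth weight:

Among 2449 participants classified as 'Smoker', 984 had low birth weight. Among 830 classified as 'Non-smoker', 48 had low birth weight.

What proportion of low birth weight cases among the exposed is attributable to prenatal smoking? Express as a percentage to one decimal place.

From the description: a = 984, b = 1465, c = 48, d = 782.
Risk in exposed = 984/2449 = 0.40180; risk in unexposed = 48/830 = 0.05783.
RR = 0.40180/0.05783 = 6.94773
AR% = (RR − 1)/RR × 100 = (6.94773 − 1)/6.94773 × 100 = 85.6068%

85.6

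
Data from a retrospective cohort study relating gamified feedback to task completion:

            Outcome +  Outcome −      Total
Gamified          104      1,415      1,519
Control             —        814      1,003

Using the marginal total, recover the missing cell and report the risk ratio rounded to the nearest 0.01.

0.36

The missing cell is in the unexposed row: 1003 − 814 = 189.
So a = 104, b = 1415, c = 189, d = 814.
RR = [a/(a+b)] / [c/(c+d)] = (104/1519) / (189/1003) = 0.06847/0.18843 = 0.36334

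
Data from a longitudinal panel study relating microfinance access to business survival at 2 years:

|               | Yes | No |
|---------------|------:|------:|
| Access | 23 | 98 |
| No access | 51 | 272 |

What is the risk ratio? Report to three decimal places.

Cells: a = 23, b = 98, c = 51, d = 272.
Risk in exposed = 23/121 = 0.19008; risk in unexposed = 51/323 = 0.15789.
RR = 0.19008 / 0.15789 = 1.20386
The risk among the exposed is 1.20 times that among the unexposed.

1.204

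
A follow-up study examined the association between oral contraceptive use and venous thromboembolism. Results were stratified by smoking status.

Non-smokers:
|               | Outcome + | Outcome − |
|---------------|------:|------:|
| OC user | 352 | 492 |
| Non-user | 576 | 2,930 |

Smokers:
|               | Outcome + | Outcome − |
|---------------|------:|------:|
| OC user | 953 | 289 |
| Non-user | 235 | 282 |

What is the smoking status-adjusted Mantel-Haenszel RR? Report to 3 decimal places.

RR_MH = Σ(aᵢ·n₀ᵢ/nᵢ) / Σ(cᵢ·n₁ᵢ/nᵢ), with n₁ᵢ = aᵢ+bᵢ (exposed), n₀ᵢ = cᵢ+dᵢ (unexposed), nᵢ = n₁ᵢ+n₀ᵢ.
Stratum 1 (Non-smokers): n₁ = 844, n₀ = 3506, n = 4350; a·n₀/n = 352·3506/4350 = 283.7039; c·n₁/n = 576·844/4350 = 111.7572
Stratum 2 (Smokers): n₁ = 1242, n₀ = 517, n = 1759; a·n₀/n = 953·517/1759 = 280.1029; c·n₁/n = 235·1242/1759 = 165.9295
RR_MH = (283.7039 + 280.1029) / (111.7572 + 165.9295) = 563.8068 / 277.6867 = 2.03037

2.030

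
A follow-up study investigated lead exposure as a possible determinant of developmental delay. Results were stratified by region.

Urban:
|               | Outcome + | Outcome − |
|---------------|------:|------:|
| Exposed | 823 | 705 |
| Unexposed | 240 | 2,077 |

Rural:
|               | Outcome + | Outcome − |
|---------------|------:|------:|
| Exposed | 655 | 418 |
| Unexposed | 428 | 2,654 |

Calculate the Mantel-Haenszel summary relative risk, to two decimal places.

4.77

RR_MH = Σ(aᵢ·n₀ᵢ/nᵢ) / Σ(cᵢ·n₁ᵢ/nᵢ), with n₁ᵢ = aᵢ+bᵢ (exposed), n₀ᵢ = cᵢ+dᵢ (unexposed), nᵢ = n₁ᵢ+n₀ᵢ.
Stratum 1 (Urban): n₁ = 1528, n₀ = 2317, n = 3845; a·n₀/n = 823·2317/3845 = 495.9404; c·n₁/n = 240·1528/3845 = 95.3758
Stratum 2 (Rural): n₁ = 1073, n₀ = 3082, n = 4155; a·n₀/n = 655·3082/4155 = 485.8508; c·n₁/n = 428·1073/4155 = 110.5280
RR_MH = (495.9404 + 485.8508) / (95.3758 + 110.5280) = 981.7912 / 205.9039 = 4.76820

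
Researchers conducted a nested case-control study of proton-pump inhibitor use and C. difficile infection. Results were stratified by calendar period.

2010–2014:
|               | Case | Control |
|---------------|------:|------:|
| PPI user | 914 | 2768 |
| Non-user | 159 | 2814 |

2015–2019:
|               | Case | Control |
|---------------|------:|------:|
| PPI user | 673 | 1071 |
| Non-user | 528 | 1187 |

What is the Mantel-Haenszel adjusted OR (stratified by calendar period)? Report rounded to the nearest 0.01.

OR_MH = Σ(aᵢdᵢ/nᵢ) / Σ(bᵢcᵢ/nᵢ), where nᵢ is the stratum total.
Stratum 1 (2010–2014): n = 6655; a·d/n = 914·2814/6655 = 386.4757; b·c/n = 2768·159/6655 = 66.1325
Stratum 2 (2015–2019): n = 3459; a·d/n = 673·1187/3459 = 230.9485; b·c/n = 1071·528/3459 = 163.4831
OR_MH = (386.4757 + 230.9485) / (66.1325 + 163.4831) = 617.4243 / 229.6156 = 2.68895

2.69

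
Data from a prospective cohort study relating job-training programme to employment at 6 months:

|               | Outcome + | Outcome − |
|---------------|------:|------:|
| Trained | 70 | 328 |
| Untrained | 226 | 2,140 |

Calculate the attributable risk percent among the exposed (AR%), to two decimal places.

Cells: a = 70, b = 328, c = 226, d = 2140.
Risk in exposed = 70/398 = 0.17588; risk in unexposed = 226/2366 = 0.09552.
RR = 0.17588/0.09552 = 1.84129
AR% = (RR − 1)/RR × 100 = (1.84129 − 1)/1.84129 × 100 = 45.6901%

45.69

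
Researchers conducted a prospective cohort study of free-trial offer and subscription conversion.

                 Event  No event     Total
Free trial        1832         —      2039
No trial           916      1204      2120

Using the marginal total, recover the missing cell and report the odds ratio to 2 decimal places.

11.63

The missing cell is in the exposed row: 2039 − 1832 = 207.
So a = 1832, b = 207, c = 916, d = 1204.
OR = (a·d)/(b·c) = (1832 × 1204) / (207 × 916) = 2205728 / 189612 = 11.63285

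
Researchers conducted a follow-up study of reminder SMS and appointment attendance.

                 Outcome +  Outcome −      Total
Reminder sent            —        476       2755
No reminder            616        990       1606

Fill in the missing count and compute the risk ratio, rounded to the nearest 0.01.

2.16

The missing cell is in the exposed row: 2755 − 476 = 2279.
So a = 2279, b = 476, c = 616, d = 990.
RR = [a/(a+b)] / [c/(c+d)] = (2279/2755) / (616/1606) = 0.82722/0.38356 = 2.15669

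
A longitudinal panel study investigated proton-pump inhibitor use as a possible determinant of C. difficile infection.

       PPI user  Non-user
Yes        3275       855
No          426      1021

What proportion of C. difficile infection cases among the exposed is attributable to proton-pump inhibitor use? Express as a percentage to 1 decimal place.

48.5

Reading the table with exposure as columns: a = 3275 (PPI user, case), b = 426 (PPI user, non-case), c = 855 (Non-user, case), d = 1021.
Risk in exposed = 3275/3701 = 0.88490; risk in unexposed = 855/1876 = 0.45576.
RR = 0.88490/0.45576 = 1.94160
AR% = (RR − 1)/RR × 100 = (1.94160 − 1)/1.94160 × 100 = 48.4960%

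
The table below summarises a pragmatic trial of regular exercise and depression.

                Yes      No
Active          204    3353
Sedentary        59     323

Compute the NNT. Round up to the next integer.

11

Risk in treated group = 204/3557 = 0.05735; risk in control = 59/382 = 0.15445.
Absolute risk reduction = 0.15445 − 0.05735 = 0.09710
NNT = 1 / ARR = 1 / 0.09710 = 10.299 → round up → 11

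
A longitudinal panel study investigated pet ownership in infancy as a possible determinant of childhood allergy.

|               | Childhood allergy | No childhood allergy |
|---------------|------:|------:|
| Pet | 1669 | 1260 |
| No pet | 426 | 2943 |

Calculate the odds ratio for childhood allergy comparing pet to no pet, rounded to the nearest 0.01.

Cells: a = 1669, b = 1260, c = 426, d = 2943.
OR = (a·d)/(b·c) = (1669 × 2943) / (1260 × 426) = 4911867 / 536760 = 9.15096
The odds of childhood allergy are about 9.15 times as high in the pet group.

9.15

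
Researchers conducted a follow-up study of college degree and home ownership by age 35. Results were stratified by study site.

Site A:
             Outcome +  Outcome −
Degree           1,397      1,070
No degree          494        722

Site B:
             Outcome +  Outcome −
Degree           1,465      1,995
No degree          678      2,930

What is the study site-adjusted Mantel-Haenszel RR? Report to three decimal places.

RR_MH = Σ(aᵢ·n₀ᵢ/nᵢ) / Σ(cᵢ·n₁ᵢ/nᵢ), with n₁ᵢ = aᵢ+bᵢ (exposed), n₀ᵢ = cᵢ+dᵢ (unexposed), nᵢ = n₁ᵢ+n₀ᵢ.
Stratum 1 (Site A): n₁ = 2467, n₀ = 1216, n = 3683; a·n₀/n = 1397·1216/3683 = 461.2414; c·n₁/n = 494·2467/3683 = 330.8982
Stratum 2 (Site B): n₁ = 3460, n₀ = 3608, n = 7068; a·n₀/n = 1465·3608/7068 = 747.8381; c·n₁/n = 678·3460/7068 = 331.9015
RR_MH = (461.2414 + 747.8381) / (330.8982 + 331.9015) = 1209.0795 / 662.7997 = 1.82420

1.824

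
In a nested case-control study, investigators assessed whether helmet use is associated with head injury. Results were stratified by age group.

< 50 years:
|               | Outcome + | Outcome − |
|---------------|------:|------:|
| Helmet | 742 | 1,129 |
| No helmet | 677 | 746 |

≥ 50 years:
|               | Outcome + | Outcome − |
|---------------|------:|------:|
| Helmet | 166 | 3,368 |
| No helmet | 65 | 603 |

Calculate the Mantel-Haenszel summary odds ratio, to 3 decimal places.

0.675

OR_MH = Σ(aᵢdᵢ/nᵢ) / Σ(bᵢcᵢ/nᵢ), where nᵢ is the stratum total.
Stratum 1 (< 50 years): n = 3294; a·d/n = 742·746/3294 = 168.0425; b·c/n = 1129·677/3294 = 232.0379
Stratum 2 (≥ 50 years): n = 4202; a·d/n = 166·603/4202 = 23.8215; b·c/n = 3368·65/4202 = 52.0990
OR_MH = (168.0425 + 23.8215) / (232.0379 + 52.0990) = 191.8640 / 284.1369 = 0.67525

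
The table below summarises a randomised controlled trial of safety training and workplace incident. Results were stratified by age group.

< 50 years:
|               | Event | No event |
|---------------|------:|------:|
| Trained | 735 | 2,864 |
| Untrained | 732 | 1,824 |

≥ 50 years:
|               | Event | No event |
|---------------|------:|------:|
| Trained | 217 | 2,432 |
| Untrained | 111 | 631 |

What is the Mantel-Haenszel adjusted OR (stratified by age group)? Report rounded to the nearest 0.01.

OR_MH = Σ(aᵢdᵢ/nᵢ) / Σ(bᵢcᵢ/nᵢ), where nᵢ is the stratum total.
Stratum 1 (< 50 years): n = 6155; a·d/n = 735·1824/6155 = 217.8132; b·c/n = 2864·732/6155 = 340.6089
Stratum 2 (≥ 50 years): n = 3391; a·d/n = 217·631/3391 = 40.3795; b·c/n = 2432·111/3391 = 79.6084
OR_MH = (217.8132 + 40.3795) / (340.6089 + 79.6084) = 258.1927 / 420.2173 = 0.61443

0.61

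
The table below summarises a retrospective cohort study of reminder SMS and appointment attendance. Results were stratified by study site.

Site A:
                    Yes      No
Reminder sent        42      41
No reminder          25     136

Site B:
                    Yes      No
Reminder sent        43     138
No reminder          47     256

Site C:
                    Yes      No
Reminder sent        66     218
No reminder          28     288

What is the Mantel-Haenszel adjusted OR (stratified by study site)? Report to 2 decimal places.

2.80

OR_MH = Σ(aᵢdᵢ/nᵢ) / Σ(bᵢcᵢ/nᵢ), where nᵢ is the stratum total.
Stratum 1 (Site A): n = 244; a·d/n = 42·136/244 = 23.4098; b·c/n = 41·25/244 = 4.2008
Stratum 2 (Site B): n = 484; a·d/n = 43·256/484 = 22.7438; b·c/n = 138·47/484 = 13.4008
Stratum 3 (Site C): n = 600; a·d/n = 66·288/600 = 31.6800; b·c/n = 218·28/600 = 10.1733
OR_MH = (23.4098 + 22.7438 + 31.6800) / (4.2008 + 13.4008 + 10.1733) = 77.8336 / 27.7750 = 2.80229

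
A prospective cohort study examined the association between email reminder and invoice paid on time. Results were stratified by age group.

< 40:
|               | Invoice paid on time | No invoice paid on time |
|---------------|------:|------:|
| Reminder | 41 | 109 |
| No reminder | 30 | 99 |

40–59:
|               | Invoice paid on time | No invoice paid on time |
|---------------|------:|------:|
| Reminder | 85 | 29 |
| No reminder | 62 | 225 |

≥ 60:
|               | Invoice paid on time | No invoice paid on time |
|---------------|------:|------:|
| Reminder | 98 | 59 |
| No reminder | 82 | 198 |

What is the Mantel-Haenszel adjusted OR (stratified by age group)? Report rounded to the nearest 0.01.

OR_MH = Σ(aᵢdᵢ/nᵢ) / Σ(bᵢcᵢ/nᵢ), where nᵢ is the stratum total.
Stratum 1 (< 40): n = 279; a·d/n = 41·99/279 = 14.5484; b·c/n = 109·30/279 = 11.7204
Stratum 2 (40–59): n = 401; a·d/n = 85·225/401 = 47.6933; b·c/n = 29·62/401 = 4.4838
Stratum 3 (≥ 60): n = 437; a·d/n = 98·198/437 = 44.4027; b·c/n = 59·82/437 = 11.0709
OR_MH = (14.5484 + 47.6933 + 44.4027) / (11.7204 + 4.4838 + 11.0709) = 106.6444 / 27.2752 = 3.90995

3.91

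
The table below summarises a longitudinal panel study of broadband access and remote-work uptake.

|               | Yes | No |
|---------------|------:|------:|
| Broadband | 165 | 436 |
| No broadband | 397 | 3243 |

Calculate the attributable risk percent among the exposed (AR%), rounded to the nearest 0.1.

60.3

Cells: a = 165, b = 436, c = 397, d = 3243.
Risk in exposed = 165/601 = 0.27454; risk in unexposed = 397/3640 = 0.10907.
RR = 0.27454/0.10907 = 2.51722
AR% = (RR − 1)/RR × 100 = (2.51722 − 1)/2.51722 × 100 = 60.2736%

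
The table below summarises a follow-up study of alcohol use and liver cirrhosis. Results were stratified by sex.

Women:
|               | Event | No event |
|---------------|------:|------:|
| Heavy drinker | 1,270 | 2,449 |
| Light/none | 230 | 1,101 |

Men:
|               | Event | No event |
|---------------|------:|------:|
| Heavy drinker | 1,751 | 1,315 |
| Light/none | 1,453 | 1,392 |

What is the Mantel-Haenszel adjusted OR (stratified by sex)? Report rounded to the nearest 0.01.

1.59

OR_MH = Σ(aᵢdᵢ/nᵢ) / Σ(bᵢcᵢ/nᵢ), where nᵢ is the stratum total.
Stratum 1 (Women): n = 5050; a·d/n = 1270·1101/5050 = 276.8851; b·c/n = 2449·230/5050 = 111.5386
Stratum 2 (Men): n = 5911; a·d/n = 1751·1392/5911 = 412.3485; b·c/n = 1315·1453/5911 = 323.2440
OR_MH = (276.8851 + 412.3485) / (111.5386 + 323.2440) = 689.2337 / 434.7826 = 1.58524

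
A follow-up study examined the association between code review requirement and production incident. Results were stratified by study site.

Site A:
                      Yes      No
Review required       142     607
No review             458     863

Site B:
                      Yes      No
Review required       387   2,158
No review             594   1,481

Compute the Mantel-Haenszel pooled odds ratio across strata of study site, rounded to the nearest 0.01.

0.45

OR_MH = Σ(aᵢdᵢ/nᵢ) / Σ(bᵢcᵢ/nᵢ), where nᵢ is the stratum total.
Stratum 1 (Site A): n = 2070; a·d/n = 142·863/2070 = 59.2010; b·c/n = 607·458/2070 = 134.3024
Stratum 2 (Site B): n = 4620; a·d/n = 387·1481/4620 = 124.0578; b·c/n = 2158·594/4620 = 277.4571
OR_MH = (59.2010 + 124.0578) / (134.3024 + 277.4571) = 183.2588 / 411.7596 = 0.44506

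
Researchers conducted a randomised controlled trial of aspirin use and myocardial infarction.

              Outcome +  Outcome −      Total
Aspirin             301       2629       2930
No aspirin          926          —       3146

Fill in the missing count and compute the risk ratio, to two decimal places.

0.35

The missing cell is in the unexposed row: 3146 − 926 = 2220.
So a = 301, b = 2629, c = 926, d = 2220.
RR = [a/(a+b)] / [c/(c+d)] = (301/2930) / (926/3146) = 0.10273/0.29434 = 0.34902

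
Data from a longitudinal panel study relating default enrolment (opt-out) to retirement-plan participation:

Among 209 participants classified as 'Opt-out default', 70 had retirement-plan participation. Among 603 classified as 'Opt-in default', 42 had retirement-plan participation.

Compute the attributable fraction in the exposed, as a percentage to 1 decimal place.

From the description: a = 70, b = 139, c = 42, d = 561.
Risk in exposed = 70/209 = 0.33493; risk in unexposed = 42/603 = 0.06965.
RR = 0.33493/0.06965 = 4.80861
AR% = (RR − 1)/RR × 100 = (4.80861 − 1)/4.80861 × 100 = 79.2040%

79.2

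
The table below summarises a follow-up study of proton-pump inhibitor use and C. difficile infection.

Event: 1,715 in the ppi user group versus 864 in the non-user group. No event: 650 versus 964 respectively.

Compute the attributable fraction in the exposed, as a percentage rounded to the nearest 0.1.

From the description: a = 1715, b = 650, c = 864, d = 964.
Risk in exposed = 1715/2365 = 0.72516; risk in unexposed = 864/1828 = 0.47265.
RR = 0.72516/0.47265 = 1.53425
AR% = (RR − 1)/RR × 100 = (1.53425 − 1)/1.53425 × 100 = 34.8215%

34.8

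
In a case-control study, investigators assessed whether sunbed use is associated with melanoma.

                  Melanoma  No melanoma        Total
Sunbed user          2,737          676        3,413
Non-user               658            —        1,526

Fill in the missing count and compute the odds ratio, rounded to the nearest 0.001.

The missing cell is in the unexposed row: 1526 − 658 = 868.
So a = 2737, b = 676, c = 658, d = 868.
OR = (a·d)/(b·c) = (2737 × 868) / (676 × 658) = 2375716 / 444808 = 5.34099

5.341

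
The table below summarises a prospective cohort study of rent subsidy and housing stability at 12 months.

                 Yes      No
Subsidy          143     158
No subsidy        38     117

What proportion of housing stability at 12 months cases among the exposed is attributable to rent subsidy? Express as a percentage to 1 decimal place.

Cells: a = 143, b = 158, c = 38, d = 117.
Risk in exposed = 143/301 = 0.47508; risk in unexposed = 38/155 = 0.24516.
RR = 0.47508/0.24516 = 1.93784
AR% = (RR − 1)/RR × 100 = (1.93784 − 1)/1.93784 × 100 = 48.3961%

48.4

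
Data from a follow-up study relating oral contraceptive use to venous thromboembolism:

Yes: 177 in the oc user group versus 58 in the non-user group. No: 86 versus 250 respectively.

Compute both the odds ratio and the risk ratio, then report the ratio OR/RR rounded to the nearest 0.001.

From the description: a = 177, b = 86, c = 58, d = 250.
OR = (177·250)/(86·58) = 44250/4988 = 8.87129
Risk in exposed = 177/263 = 0.67300; risk in unexposed = 58/308 = 0.18831; RR = 3.57388
OR/RR = 8.87129 / 3.57388 = 2.48226
The outcome is not rare, so the OR lies further from 1 than the RR.

2.482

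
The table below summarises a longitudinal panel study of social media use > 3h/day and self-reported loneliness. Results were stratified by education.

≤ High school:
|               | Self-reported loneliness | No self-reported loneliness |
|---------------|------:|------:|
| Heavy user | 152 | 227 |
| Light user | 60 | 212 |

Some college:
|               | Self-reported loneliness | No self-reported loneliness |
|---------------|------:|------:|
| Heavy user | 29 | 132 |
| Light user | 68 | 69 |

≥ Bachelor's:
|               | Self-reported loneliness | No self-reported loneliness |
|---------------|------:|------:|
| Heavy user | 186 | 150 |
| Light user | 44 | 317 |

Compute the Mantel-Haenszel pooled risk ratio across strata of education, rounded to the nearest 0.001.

RR_MH = Σ(aᵢ·n₀ᵢ/nᵢ) / Σ(cᵢ·n₁ᵢ/nᵢ), with n₁ᵢ = aᵢ+bᵢ (exposed), n₀ᵢ = cᵢ+dᵢ (unexposed), nᵢ = n₁ᵢ+n₀ᵢ.
Stratum 1 (≤ High school): n₁ = 379, n₀ = 272, n = 651; a·n₀/n = 152·272/651 = 63.5084; c·n₁/n = 60·379/651 = 34.9309
Stratum 2 (Some college): n₁ = 161, n₀ = 137, n = 298; a·n₀/n = 29·137/298 = 13.3322; c·n₁/n = 68·161/298 = 36.7383
Stratum 3 (≥ Bachelor's): n₁ = 336, n₀ = 361, n = 697; a·n₀/n = 186·361/697 = 96.3357; c·n₁/n = 44·336/697 = 21.2109
RR_MH = (63.5084 + 13.3322 + 96.3357) / (34.9309 + 36.7383 + 21.2109) = 173.1764 / 92.8800 = 1.86452

1.865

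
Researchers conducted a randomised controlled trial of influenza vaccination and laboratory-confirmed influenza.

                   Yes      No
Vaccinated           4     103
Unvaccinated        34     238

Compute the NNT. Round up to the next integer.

Risk in treated group = 4/107 = 0.03738; risk in control = 34/272 = 0.12500.
Absolute risk reduction = 0.12500 − 0.03738 = 0.08762
NNT = 1 / ARR = 1 / 0.08762 = 11.413 → round up → 12

12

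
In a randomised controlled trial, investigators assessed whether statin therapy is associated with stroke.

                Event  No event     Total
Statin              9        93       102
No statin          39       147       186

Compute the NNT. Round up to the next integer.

Risk in treated group = 9/102 = 0.08824; risk in control = 39/186 = 0.20968.
Absolute risk reduction = 0.20968 − 0.08824 = 0.12144
NNT = 1 / ARR = 1 / 0.12144 = 8.234 → round up → 9

9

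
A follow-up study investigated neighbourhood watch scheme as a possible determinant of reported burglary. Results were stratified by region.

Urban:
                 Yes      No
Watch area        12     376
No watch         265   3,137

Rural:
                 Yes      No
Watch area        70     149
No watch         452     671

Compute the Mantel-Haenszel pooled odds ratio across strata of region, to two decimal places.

0.59

OR_MH = Σ(aᵢdᵢ/nᵢ) / Σ(bᵢcᵢ/nᵢ), where nᵢ is the stratum total.
Stratum 1 (Urban): n = 3790; a·d/n = 12·3137/3790 = 9.9325; b·c/n = 376·265/3790 = 26.2902
Stratum 2 (Rural): n = 1342; a·d/n = 70·671/1342 = 35.0000; b·c/n = 149·452/1342 = 50.1848
OR_MH = (9.9325 + 35.0000) / (26.2902 + 50.1848) = 44.9325 / 76.4750 = 0.58754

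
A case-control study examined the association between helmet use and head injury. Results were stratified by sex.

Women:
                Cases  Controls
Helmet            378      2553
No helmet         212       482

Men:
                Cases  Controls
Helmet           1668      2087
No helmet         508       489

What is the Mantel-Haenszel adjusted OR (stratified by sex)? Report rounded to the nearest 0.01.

0.60

OR_MH = Σ(aᵢdᵢ/nᵢ) / Σ(bᵢcᵢ/nᵢ), where nᵢ is the stratum total.
Stratum 1 (Women): n = 3625; a·d/n = 378·482/3625 = 50.2610; b·c/n = 2553·212/3625 = 149.3065
Stratum 2 (Men): n = 4752; a·d/n = 1668·489/4752 = 171.6439; b·c/n = 2087·508/4752 = 223.1052
OR_MH = (50.2610 + 171.6439) / (149.3065 + 223.1052) = 221.9049 / 372.4117 = 0.59586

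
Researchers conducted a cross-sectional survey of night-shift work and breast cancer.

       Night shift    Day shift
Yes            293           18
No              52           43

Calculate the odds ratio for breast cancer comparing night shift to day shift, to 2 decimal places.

13.46

Reading the table with exposure as columns: a = 293 (Night shift, case), b = 52 (Night shift, non-case), c = 18 (Day shift, case), d = 43.
OR = (a·d)/(b·c) = (293 × 43) / (52 × 18) = 12599 / 936 = 13.46047
The odds of breast cancer are about 13.46 times as high in the night shift group.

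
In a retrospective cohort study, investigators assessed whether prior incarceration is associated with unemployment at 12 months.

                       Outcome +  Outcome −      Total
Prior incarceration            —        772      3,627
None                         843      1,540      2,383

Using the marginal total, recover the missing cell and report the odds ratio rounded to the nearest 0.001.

6.756

The missing cell is in the exposed row: 3627 − 772 = 2855.
So a = 2855, b = 772, c = 843, d = 1540.
OR = (a·d)/(b·c) = (2855 × 1540) / (772 × 843) = 4396700 / 650796 = 6.75588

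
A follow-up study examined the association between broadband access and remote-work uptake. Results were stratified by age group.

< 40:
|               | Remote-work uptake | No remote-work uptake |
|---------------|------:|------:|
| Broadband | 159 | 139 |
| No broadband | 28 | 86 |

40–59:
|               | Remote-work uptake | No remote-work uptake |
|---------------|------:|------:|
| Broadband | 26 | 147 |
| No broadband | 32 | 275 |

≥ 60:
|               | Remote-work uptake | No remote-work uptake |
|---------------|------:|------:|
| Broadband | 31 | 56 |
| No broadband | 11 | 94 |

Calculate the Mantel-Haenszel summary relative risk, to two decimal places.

2.11

RR_MH = Σ(aᵢ·n₀ᵢ/nᵢ) / Σ(cᵢ·n₁ᵢ/nᵢ), with n₁ᵢ = aᵢ+bᵢ (exposed), n₀ᵢ = cᵢ+dᵢ (unexposed), nᵢ = n₁ᵢ+n₀ᵢ.
Stratum 1 (< 40): n₁ = 298, n₀ = 114, n = 412; a·n₀/n = 159·114/412 = 43.9951; c·n₁/n = 28·298/412 = 20.2524
Stratum 2 (40–59): n₁ = 173, n₀ = 307, n = 480; a·n₀/n = 26·307/480 = 16.6292; c·n₁/n = 32·173/480 = 11.5333
Stratum 3 (≥ 60): n₁ = 87, n₀ = 105, n = 192; a·n₀/n = 31·105/192 = 16.9531; c·n₁/n = 11·87/192 = 4.9844
RR_MH = (43.9951 + 16.6292 + 16.9531) / (20.2524 + 11.5333 + 4.9844) = 77.5774 / 36.7701 = 2.10979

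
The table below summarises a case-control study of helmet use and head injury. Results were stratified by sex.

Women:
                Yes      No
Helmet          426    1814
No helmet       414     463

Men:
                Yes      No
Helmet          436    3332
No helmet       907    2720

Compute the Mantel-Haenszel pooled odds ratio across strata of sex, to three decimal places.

0.344

OR_MH = Σ(aᵢdᵢ/nᵢ) / Σ(bᵢcᵢ/nᵢ), where nᵢ is the stratum total.
Stratum 1 (Women): n = 3117; a·d/n = 426·463/3117 = 63.2782; b·c/n = 1814·414/3117 = 240.9355
Stratum 2 (Men): n = 7395; a·d/n = 436·2720/7395 = 160.3678; b·c/n = 3332·907/7395 = 408.6713
OR_MH = (63.2782 + 160.3678) / (240.9355 + 408.6713) = 223.6460 / 649.6068 = 0.34428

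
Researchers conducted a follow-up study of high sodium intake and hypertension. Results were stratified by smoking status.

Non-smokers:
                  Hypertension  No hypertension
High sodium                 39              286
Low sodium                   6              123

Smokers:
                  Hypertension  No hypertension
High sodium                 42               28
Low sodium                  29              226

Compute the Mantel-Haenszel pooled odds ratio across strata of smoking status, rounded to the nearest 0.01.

OR_MH = Σ(aᵢdᵢ/nᵢ) / Σ(bᵢcᵢ/nᵢ), where nᵢ is the stratum total.
Stratum 1 (Non-smokers): n = 454; a·d/n = 39·123/454 = 10.5661; b·c/n = 286·6/454 = 3.7797
Stratum 2 (Smokers): n = 325; a·d/n = 42·226/325 = 29.2062; b·c/n = 28·29/325 = 2.4985
OR_MH = (10.5661 + 29.2062) / (3.7797 + 2.4985) = 39.7722 / 6.2782 = 6.33498

6.33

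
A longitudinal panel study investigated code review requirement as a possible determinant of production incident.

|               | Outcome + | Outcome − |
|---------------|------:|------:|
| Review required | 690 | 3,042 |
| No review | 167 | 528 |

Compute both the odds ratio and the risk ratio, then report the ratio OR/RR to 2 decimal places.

Cells: a = 690, b = 3042, c = 167, d = 528.
OR = (690·528)/(3042·167) = 364320/508014 = 0.71715
Risk in exposed = 690/3732 = 0.18489; risk in unexposed = 167/695 = 0.24029; RR = 0.76944
OR/RR = 0.71715 / 0.76944 = 0.93203
The outcome is not rare, so the OR lies further from 1 than the RR.

0.93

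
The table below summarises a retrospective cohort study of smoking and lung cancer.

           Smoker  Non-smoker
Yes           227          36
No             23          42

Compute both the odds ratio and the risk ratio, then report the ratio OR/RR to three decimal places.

Reading the table with exposure as columns: a = 227 (Smoker, case), b = 23 (Smoker, non-case), c = 36 (Non-smoker, case), d = 42.
OR = (227·42)/(23·36) = 9534/828 = 11.51449
Risk in exposed = 227/250 = 0.90800; risk in unexposed = 36/78 = 0.46154; RR = 1.96733
OR/RR = 11.51449 / 1.96733 = 5.85284
The outcome is not rare, so the OR lies further from 1 than the RR.

5.853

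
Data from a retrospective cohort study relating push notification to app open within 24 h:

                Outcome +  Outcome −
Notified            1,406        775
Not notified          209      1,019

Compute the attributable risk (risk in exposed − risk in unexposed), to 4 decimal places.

Cells: a = 1406, b = 775, c = 209, d = 1019.
Risk in exposed = 1406/2181 = 0.644658; risk in unexposed = 209/1228 = 0.170195.
Risk difference = 0.644658 − 0.170195 = 0.474463

0.4745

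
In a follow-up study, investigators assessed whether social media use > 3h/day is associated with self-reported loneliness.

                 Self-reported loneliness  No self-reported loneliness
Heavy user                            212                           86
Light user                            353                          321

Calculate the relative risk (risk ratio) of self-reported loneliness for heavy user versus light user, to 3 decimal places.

Cells: a = 212, b = 86, c = 353, d = 321.
Risk in exposed = 212/298 = 0.71141; risk in unexposed = 353/674 = 0.52374.
RR = 0.71141 / 0.52374 = 1.35833
The risk among the exposed is 1.36 times that among the unexposed.

1.358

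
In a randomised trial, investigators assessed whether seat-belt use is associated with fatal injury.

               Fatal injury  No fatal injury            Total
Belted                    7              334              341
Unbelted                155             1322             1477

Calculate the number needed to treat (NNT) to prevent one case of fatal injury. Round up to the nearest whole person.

12

Risk in treated group = 7/341 = 0.02053; risk in control = 155/1477 = 0.10494.
Absolute risk reduction = 0.10494 − 0.02053 = 0.08441
NNT = 1 / ARR = 1 / 0.08441 = 11.846 → round up → 12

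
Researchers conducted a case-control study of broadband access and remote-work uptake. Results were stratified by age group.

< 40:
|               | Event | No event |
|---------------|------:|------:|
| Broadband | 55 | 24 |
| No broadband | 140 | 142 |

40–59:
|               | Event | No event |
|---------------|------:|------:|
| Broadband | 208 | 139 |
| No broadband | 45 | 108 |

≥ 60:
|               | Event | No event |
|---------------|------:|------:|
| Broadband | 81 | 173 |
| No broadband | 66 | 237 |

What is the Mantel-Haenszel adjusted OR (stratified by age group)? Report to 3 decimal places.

OR_MH = Σ(aᵢdᵢ/nᵢ) / Σ(bᵢcᵢ/nᵢ), where nᵢ is the stratum total.
Stratum 1 (< 40): n = 361; a·d/n = 55·142/361 = 21.6343; b·c/n = 24·140/361 = 9.3075
Stratum 2 (40–59): n = 500; a·d/n = 208·108/500 = 44.9280; b·c/n = 139·45/500 = 12.5100
Stratum 3 (≥ 60): n = 557; a·d/n = 81·237/557 = 34.4650; b·c/n = 173·66/557 = 20.4991
OR_MH = (21.6343 + 44.9280 + 34.4650) / (9.3075 + 12.5100 + 20.4991) = 101.0273 / 42.3166 = 2.38742

2.387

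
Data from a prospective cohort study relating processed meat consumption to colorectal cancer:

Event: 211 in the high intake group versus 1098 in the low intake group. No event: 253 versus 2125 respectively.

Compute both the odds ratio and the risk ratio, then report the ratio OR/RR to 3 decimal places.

1.209

From the description: a = 211, b = 253, c = 1098, d = 2125.
OR = (211·2125)/(253·1098) = 448375/277794 = 1.61406
Risk in exposed = 211/464 = 0.45474; risk in unexposed = 1098/3223 = 0.34068; RR = 1.33482
OR/RR = 1.61406 / 1.33482 = 1.20919
The outcome is not rare, so the OR lies further from 1 than the RR.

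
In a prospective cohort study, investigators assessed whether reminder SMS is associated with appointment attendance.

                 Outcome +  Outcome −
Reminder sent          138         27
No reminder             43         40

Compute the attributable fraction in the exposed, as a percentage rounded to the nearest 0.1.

Cells: a = 138, b = 27, c = 43, d = 40.
Risk in exposed = 138/165 = 0.83636; risk in unexposed = 43/83 = 0.51807.
RR = 0.83636/0.51807 = 1.61438
AR% = (RR − 1)/RR × 100 = (1.61438 − 1)/1.61438 × 100 = 38.0566%

38.1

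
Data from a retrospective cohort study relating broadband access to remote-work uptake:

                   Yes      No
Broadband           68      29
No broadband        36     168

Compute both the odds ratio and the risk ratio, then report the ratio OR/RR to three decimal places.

2.755

Cells: a = 68, b = 29, c = 36, d = 168.
OR = (68·168)/(29·36) = 11424/1044 = 10.94253
Risk in exposed = 68/97 = 0.70103; risk in unexposed = 36/204 = 0.17647; RR = 3.97251
OR/RR = 10.94253 / 3.97251 = 2.75456
The outcome is not rare, so the OR lies further from 1 than the RR.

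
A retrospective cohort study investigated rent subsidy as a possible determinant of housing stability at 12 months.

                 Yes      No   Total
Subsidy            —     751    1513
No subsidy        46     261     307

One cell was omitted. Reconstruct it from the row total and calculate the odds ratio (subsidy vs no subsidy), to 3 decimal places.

The missing cell is in the exposed row: 1513 − 751 = 762.
So a = 762, b = 751, c = 46, d = 261.
OR = (a·d)/(b·c) = (762 × 261) / (751 × 46) = 198882 / 34546 = 5.75702

5.757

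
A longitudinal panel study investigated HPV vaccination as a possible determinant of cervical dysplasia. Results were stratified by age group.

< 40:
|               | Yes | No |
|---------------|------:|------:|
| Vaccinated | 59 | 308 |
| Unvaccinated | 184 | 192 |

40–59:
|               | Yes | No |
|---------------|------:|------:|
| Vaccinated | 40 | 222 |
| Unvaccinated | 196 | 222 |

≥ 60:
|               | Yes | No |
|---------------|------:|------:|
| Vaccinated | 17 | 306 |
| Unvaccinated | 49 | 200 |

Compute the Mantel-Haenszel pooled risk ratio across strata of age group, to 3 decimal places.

0.319

RR_MH = Σ(aᵢ·n₀ᵢ/nᵢ) / Σ(cᵢ·n₁ᵢ/nᵢ), with n₁ᵢ = aᵢ+bᵢ (exposed), n₀ᵢ = cᵢ+dᵢ (unexposed), nᵢ = n₁ᵢ+n₀ᵢ.
Stratum 1 (< 40): n₁ = 367, n₀ = 376, n = 743; a·n₀/n = 59·376/743 = 29.8573; c·n₁/n = 184·367/743 = 90.8856
Stratum 2 (40–59): n₁ = 262, n₀ = 418, n = 680; a·n₀/n = 40·418/680 = 24.5882; c·n₁/n = 196·262/680 = 75.5176
Stratum 3 (≥ 60): n₁ = 323, n₀ = 249, n = 572; a·n₀/n = 17·249/572 = 7.4003; c·n₁/n = 49·323/572 = 27.6696
RR_MH = (29.8573 + 24.5882 + 7.4003) / (90.8856 + 75.5176 + 27.6696) = 61.8459 / 194.0728 = 0.31867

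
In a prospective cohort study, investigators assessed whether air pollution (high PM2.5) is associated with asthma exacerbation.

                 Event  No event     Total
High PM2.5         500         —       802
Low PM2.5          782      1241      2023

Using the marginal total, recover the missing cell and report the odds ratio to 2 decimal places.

2.63

The missing cell is in the exposed row: 802 − 500 = 302.
So a = 500, b = 302, c = 782, d = 1241.
OR = (a·d)/(b·c) = (500 × 1241) / (302 × 782) = 620500 / 236164 = 2.62741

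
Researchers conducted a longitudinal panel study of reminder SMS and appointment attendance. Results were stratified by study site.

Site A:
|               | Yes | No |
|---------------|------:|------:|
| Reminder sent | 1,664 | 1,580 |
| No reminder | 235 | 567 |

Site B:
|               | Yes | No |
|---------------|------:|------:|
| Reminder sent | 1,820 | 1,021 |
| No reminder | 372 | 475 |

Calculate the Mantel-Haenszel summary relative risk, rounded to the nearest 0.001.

1.574

RR_MH = Σ(aᵢ·n₀ᵢ/nᵢ) / Σ(cᵢ·n₁ᵢ/nᵢ), with n₁ᵢ = aᵢ+bᵢ (exposed), n₀ᵢ = cᵢ+dᵢ (unexposed), nᵢ = n₁ᵢ+n₀ᵢ.
Stratum 1 (Site A): n₁ = 3244, n₀ = 802, n = 4046; a·n₀/n = 1664·802/4046 = 329.8389; c·n₁/n = 235·3244/4046 = 188.4182
Stratum 2 (Site B): n₁ = 2841, n₀ = 847, n = 3688; a·n₀/n = 1820·847/3688 = 417.9881; c·n₁/n = 372·2841/3688 = 286.5651
RR_MH = (329.8389 + 417.9881) / (188.4182 + 286.5651) = 747.8269 / 474.9833 = 1.57443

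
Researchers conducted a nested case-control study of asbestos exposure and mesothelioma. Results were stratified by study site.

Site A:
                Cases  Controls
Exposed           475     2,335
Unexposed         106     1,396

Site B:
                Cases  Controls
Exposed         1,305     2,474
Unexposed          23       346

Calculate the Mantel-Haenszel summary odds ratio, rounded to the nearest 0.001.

3.693

OR_MH = Σ(aᵢdᵢ/nᵢ) / Σ(bᵢcᵢ/nᵢ), where nᵢ is the stratum total.
Stratum 1 (Site A): n = 4312; a·d/n = 475·1396/4312 = 153.7801; b·c/n = 2335·106/4312 = 57.4003
Stratum 2 (Site B): n = 4148; a·d/n = 1305·346/4148 = 108.8549; b·c/n = 2474·23/4148 = 13.7179
OR_MH = (153.7801 + 108.8549) / (57.4003 + 13.7179) = 262.6350 / 71.1182 = 3.69294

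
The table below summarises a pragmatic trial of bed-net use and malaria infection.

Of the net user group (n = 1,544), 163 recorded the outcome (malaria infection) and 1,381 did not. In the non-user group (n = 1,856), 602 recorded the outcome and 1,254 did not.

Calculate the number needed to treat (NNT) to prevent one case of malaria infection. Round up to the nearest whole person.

Risk in treated group = 163/1544 = 0.10557; risk in control = 602/1856 = 0.32435.
Absolute risk reduction = 0.32435 − 0.10557 = 0.21878
NNT = 1 / ARR = 1 / 0.21878 = 4.571 → round up → 5

5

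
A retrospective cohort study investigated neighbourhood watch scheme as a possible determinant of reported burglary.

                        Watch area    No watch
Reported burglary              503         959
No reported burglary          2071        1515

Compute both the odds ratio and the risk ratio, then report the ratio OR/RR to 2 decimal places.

Reading the table with exposure as columns: a = 503 (Watch area, case), b = 2071 (Watch area, non-case), c = 959 (No watch, case), d = 1515.
OR = (503·1515)/(2071·959) = 762045/1986089 = 0.38369
Risk in exposed = 503/2574 = 0.19542; risk in unexposed = 959/2474 = 0.38763; RR = 0.50413
OR/RR = 0.38369 / 0.50413 = 0.76110
The outcome is not rare, so the OR lies further from 1 than the RR.

0.76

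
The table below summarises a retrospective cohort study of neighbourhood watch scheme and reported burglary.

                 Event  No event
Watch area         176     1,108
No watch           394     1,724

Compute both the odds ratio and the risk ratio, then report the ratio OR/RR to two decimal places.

0.94

Cells: a = 176, b = 1108, c = 394, d = 1724.
OR = (176·1724)/(1108·394) = 303424/436552 = 0.69505
Risk in exposed = 176/1284 = 0.13707; risk in unexposed = 394/2118 = 0.18602; RR = 0.73685
OR/RR = 0.69505 / 0.73685 = 0.94327
The outcome is not rare, so the OR lies further from 1 than the RR.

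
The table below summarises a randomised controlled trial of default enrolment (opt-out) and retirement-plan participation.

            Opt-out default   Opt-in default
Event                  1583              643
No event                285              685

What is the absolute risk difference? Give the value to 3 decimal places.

Reading the table with exposure as columns: a = 1583 (Opt-out default, case), b = 285 (Opt-out default, non-case), c = 643 (Opt-in default, case), d = 685.
Risk in exposed = 1583/1868 = 0.847430; risk in unexposed = 643/1328 = 0.484187.
Risk difference = 0.847430 − 0.484187 = 0.363244

0.363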